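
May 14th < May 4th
False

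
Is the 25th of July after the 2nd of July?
Yes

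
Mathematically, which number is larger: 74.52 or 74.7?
74.7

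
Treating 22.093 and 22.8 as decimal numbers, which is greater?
22.8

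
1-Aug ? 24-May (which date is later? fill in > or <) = >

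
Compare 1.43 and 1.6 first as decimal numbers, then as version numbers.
As decimals: 1.43 < 1.6. As versions: v1.43 > v1.6 (minor version 43 > 6).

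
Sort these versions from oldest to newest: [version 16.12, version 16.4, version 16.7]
[version 16.4, version 16.7, version 16.12]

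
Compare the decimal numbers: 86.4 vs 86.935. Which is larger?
86.935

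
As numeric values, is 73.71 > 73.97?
False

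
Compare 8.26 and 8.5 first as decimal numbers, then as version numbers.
As decimals: 8.26 < 8.5. As versions: v8.26 > v8.5 (minor version 26 > 5).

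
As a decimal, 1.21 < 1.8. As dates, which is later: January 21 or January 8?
January 21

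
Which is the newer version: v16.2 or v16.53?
v16.53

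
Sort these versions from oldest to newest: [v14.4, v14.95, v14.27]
[v14.4, v14.27, v14.95]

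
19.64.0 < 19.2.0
False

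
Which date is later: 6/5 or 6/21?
6/21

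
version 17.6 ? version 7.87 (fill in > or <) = >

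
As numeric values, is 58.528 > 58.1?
True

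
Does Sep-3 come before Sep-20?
Yes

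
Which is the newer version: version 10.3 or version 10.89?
version 10.89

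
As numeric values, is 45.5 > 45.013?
True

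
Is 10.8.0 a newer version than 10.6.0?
Yes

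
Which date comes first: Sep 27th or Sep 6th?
Sep 6th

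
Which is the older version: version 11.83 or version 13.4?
version 11.83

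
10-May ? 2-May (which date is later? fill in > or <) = >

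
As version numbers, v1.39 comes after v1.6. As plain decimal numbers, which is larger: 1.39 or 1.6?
1.6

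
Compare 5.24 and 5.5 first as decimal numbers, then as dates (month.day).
As decimals: 5.24 < 5.5. As dates: 5/24 is later than 5/5 (day 24 > day 5).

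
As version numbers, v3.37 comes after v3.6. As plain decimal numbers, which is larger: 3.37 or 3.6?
3.6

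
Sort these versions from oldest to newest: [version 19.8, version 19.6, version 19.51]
[version 19.6, version 19.8, version 19.51]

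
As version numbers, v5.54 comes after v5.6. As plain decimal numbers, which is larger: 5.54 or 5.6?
5.6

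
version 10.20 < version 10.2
False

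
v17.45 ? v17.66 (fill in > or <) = <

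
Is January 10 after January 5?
Yes. Day 10 comes after day 5 in January — this is a date comparison, not a decimal one (the decimal 1.10 would be smaller than 1.5).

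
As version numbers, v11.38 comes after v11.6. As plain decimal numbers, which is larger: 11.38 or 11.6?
11.6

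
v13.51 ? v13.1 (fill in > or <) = >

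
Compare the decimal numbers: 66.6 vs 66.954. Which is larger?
66.954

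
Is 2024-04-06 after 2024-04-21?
No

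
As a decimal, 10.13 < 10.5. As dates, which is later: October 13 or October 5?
October 13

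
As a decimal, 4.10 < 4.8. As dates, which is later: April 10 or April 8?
April 10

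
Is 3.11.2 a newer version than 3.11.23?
No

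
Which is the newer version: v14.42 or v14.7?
v14.42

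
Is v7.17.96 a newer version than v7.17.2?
Yes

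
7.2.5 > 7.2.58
False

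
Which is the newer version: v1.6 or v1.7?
v1.7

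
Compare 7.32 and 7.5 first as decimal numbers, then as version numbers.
As decimals: 7.32 < 7.5. As versions: v7.32 > v7.5 (minor version 32 > 5).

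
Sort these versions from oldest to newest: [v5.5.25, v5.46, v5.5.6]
[v5.5.6, v5.5.25, v5.46]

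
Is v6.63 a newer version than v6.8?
Yes. Version numbers are compared segment by segment as integers, not as decimals: minor version 63 > 8, so v6.63 > v6.8 (even though the decimal 6.63 < 6.8).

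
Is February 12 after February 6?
Yes. Day 12 comes after day 6 in February — this is a date comparison, not a decimal one (the decimal 2.12 would be smaller than 2.6).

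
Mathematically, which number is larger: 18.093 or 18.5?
18.5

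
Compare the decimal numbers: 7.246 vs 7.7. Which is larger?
7.7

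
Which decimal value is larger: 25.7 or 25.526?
25.7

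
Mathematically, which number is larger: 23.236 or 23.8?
23.8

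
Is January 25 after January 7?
Yes. Day 25 comes after day 7 in January — this is a date comparison, not a decimal one (the decimal 1.25 would be smaller than 1.7).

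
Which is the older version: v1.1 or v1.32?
v1.1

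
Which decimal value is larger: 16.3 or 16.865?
16.865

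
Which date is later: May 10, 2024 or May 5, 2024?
May 10, 2024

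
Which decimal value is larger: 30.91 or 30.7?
30.91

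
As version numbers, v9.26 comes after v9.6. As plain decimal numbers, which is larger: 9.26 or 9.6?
9.6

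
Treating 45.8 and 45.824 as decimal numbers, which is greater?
45.824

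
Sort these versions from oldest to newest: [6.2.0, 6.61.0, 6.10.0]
[6.2.0, 6.10.0, 6.61.0]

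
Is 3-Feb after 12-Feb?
No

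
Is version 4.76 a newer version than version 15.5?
No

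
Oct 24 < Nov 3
True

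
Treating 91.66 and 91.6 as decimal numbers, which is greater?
91.66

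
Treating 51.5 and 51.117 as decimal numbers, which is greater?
51.5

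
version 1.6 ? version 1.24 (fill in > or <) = <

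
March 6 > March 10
False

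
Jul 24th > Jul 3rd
True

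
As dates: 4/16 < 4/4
False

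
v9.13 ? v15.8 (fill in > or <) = <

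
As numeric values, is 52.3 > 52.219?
True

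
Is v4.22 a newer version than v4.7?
Yes. Version numbers are compared segment by segment as integers, not as decimals: minor version 22 > 7, so v4.22 > v4.7 (even though the decimal 4.22 < 4.7).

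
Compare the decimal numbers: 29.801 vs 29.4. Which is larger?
29.801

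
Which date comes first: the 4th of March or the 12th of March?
the 4th of March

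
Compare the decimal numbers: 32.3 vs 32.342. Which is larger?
32.342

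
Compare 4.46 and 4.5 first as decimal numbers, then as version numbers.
As decimals: 4.46 < 4.5. As versions: v4.46 > v4.5 (minor version 46 > 5).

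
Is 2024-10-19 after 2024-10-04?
Yes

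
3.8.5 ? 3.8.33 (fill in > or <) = <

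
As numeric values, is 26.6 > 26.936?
False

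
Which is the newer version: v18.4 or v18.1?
v18.4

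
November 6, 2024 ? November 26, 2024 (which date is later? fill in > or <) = <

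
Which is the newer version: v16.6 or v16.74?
v16.74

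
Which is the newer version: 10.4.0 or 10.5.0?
10.5.0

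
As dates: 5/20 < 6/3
True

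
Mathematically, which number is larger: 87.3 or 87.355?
87.355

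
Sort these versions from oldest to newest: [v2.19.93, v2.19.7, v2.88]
[v2.19.7, v2.19.93, v2.88]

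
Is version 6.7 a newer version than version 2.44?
Yes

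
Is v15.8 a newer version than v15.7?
Yes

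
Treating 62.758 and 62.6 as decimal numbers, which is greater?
62.758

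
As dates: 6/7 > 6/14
False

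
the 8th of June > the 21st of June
False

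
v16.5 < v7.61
False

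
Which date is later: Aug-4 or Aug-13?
Aug-13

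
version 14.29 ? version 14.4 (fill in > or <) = >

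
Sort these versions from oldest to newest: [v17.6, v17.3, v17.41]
[v17.3, v17.6, v17.41]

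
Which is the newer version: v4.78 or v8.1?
v8.1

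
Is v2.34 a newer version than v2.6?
Yes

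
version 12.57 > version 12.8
True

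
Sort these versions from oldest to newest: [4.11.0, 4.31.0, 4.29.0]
[4.11.0, 4.29.0, 4.31.0]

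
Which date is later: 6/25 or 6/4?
6/25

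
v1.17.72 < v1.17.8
False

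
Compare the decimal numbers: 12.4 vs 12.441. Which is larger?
12.441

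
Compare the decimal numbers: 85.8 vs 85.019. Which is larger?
85.8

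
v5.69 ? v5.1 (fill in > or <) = >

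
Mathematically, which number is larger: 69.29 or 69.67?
69.67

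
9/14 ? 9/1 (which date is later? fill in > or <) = >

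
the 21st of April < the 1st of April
False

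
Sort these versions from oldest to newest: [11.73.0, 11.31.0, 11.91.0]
[11.31.0, 11.73.0, 11.91.0]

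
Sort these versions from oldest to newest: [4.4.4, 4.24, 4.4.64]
[4.4.4, 4.4.64, 4.24]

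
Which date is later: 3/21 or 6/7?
6/7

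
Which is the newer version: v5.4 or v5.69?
v5.69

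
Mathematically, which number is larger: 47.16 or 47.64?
47.64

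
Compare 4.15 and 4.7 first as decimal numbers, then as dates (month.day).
As decimals: 4.15 < 4.7. As dates: 4/15 is later than 4/7 (day 15 > day 7).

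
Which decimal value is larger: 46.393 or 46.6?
46.6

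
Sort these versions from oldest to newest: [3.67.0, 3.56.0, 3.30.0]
[3.30.0, 3.56.0, 3.67.0]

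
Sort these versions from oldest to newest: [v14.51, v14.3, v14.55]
[v14.3, v14.51, v14.55]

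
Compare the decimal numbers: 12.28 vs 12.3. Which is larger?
12.3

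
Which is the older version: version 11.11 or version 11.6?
version 11.6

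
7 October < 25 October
True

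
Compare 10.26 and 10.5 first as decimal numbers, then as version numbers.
As decimals: 10.26 < 10.5. As versions: v10.26 > v10.5 (minor version 26 > 5).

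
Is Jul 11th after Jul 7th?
Yes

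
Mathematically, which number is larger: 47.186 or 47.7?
47.7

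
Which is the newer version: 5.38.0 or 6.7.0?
6.7.0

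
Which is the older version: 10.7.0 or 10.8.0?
10.7.0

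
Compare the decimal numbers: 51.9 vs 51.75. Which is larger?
51.9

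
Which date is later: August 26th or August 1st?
August 26th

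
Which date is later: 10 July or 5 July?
10 July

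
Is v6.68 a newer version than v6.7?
Yes. Version numbers are compared segment by segment as integers, not as decimals: minor version 68 > 7, so v6.68 > v6.7 (even though the decimal 6.68 < 6.7).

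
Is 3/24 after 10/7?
No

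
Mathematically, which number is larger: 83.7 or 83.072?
83.7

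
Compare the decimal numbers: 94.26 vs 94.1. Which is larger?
94.26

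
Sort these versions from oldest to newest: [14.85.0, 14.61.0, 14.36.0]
[14.36.0, 14.61.0, 14.85.0]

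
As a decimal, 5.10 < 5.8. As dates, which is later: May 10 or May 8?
May 10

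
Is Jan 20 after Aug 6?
No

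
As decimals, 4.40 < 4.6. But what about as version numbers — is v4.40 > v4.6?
True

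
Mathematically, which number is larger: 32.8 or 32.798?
32.8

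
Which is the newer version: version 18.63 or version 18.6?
version 18.63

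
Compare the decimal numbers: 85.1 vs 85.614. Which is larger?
85.614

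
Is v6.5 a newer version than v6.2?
Yes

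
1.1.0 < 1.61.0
True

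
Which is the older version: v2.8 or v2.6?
v2.6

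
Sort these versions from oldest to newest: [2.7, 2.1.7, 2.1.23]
[2.1.7, 2.1.23, 2.7]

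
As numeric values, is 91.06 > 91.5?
False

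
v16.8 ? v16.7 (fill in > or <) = >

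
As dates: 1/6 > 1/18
False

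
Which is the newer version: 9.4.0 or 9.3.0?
9.4.0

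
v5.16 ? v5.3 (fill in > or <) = >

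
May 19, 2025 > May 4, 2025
True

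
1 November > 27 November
False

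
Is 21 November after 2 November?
Yes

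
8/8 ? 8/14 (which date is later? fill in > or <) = <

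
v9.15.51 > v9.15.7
True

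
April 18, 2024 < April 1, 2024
False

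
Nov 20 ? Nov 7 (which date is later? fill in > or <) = >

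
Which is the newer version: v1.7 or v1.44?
v1.44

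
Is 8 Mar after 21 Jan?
Yes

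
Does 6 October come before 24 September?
No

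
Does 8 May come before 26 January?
No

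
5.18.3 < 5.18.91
True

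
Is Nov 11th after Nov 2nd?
Yes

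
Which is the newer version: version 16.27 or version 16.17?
version 16.27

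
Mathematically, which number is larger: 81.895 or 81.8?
81.895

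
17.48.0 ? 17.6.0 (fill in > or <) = >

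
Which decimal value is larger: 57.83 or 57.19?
57.83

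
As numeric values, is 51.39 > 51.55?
False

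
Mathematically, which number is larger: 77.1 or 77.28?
77.28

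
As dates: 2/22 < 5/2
True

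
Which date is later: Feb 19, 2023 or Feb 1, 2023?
Feb 19, 2023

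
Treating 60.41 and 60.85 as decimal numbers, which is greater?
60.85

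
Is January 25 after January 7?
Yes. Day 25 comes after day 7 in January — this is a date comparison, not a decimal one (the decimal 1.25 would be smaller than 1.7).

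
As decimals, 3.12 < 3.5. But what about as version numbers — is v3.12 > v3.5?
True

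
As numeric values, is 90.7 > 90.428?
True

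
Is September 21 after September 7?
Yes. Day 21 comes after day 7 in September — this is a date comparison, not a decimal one (the decimal 9.21 would be smaller than 9.7).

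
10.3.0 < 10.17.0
True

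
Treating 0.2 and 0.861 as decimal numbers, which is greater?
0.861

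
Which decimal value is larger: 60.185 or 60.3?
60.3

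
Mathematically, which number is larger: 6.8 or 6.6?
6.8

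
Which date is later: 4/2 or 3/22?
4/2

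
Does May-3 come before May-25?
Yes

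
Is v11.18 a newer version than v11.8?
Yes. Version numbers are compared segment by segment as integers, not as decimals: minor version 18 > 8, so v11.18 > v11.8 (even though the decimal 11.18 < 11.8).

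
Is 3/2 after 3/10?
No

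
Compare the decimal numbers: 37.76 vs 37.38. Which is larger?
37.76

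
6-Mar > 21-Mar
False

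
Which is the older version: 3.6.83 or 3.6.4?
3.6.4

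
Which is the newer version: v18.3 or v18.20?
v18.20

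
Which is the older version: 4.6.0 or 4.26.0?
4.6.0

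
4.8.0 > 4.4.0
True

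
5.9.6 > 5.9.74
False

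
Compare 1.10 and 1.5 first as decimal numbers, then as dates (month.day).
As decimals: 1.10 < 1.5. As dates: 1/10 is later than 1/5 (day 10 > day 5).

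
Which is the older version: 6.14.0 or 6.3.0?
6.3.0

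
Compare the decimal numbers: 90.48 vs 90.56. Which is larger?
90.56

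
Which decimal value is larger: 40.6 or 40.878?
40.878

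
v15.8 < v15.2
False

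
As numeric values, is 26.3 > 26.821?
False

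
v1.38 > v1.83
False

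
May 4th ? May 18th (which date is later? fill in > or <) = <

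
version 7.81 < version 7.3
False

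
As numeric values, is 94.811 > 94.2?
True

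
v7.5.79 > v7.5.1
True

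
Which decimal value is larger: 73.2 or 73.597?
73.597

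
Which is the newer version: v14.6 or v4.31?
v14.6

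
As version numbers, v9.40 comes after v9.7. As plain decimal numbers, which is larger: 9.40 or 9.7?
9.7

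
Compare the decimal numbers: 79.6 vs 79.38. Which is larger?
79.6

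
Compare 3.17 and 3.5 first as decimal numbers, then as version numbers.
As decimals: 3.17 < 3.5. As versions: v3.17 > v3.5 (minor version 17 > 5).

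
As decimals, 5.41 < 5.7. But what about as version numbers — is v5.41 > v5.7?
True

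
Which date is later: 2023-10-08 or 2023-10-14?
2023-10-14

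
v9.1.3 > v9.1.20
False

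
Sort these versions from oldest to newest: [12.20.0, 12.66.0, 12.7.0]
[12.7.0, 12.20.0, 12.66.0]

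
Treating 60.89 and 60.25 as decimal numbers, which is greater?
60.89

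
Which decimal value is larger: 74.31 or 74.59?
74.59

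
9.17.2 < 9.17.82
True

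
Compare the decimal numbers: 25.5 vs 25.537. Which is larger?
25.537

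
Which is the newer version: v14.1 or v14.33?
v14.33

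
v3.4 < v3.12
True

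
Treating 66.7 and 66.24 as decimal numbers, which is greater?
66.7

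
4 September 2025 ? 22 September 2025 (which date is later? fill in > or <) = <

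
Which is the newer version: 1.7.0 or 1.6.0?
1.7.0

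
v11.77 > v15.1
False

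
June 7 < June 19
True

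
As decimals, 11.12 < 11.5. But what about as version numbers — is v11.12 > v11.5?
True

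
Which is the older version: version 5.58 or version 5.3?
version 5.3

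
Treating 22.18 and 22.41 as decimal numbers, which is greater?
22.41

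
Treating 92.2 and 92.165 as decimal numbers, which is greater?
92.2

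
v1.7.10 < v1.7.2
False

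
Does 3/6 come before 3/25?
Yes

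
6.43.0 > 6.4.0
True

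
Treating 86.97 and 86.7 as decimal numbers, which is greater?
86.97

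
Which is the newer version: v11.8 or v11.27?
v11.27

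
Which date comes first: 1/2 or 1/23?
1/2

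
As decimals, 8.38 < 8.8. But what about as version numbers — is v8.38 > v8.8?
True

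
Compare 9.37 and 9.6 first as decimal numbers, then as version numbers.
As decimals: 9.37 < 9.6. As versions: v9.37 > v9.6 (minor version 37 > 6).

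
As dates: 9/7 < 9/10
True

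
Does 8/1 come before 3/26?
No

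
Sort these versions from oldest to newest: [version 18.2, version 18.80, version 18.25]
[version 18.2, version 18.25, version 18.80]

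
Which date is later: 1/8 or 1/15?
1/15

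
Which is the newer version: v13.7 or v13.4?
v13.7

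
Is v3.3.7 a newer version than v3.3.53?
No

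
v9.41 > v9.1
True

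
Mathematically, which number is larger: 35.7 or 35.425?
35.7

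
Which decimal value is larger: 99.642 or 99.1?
99.642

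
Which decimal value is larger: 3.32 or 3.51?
3.51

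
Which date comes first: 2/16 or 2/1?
2/1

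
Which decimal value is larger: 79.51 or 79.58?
79.58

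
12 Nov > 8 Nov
True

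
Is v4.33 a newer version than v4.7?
Yes. Version numbers are compared segment by segment as integers, not as decimals: minor version 33 > 7, so v4.33 > v4.7 (even though the decimal 4.33 < 4.7).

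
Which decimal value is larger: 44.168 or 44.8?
44.8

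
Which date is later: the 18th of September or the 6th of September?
the 18th of September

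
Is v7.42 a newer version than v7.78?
No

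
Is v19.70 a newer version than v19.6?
Yes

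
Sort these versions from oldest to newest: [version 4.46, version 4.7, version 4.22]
[version 4.7, version 4.22, version 4.46]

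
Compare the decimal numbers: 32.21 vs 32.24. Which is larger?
32.24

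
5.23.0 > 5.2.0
True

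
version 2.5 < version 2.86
True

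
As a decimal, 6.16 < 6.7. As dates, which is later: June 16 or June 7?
June 16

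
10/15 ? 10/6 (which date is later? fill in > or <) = >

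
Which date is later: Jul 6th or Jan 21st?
Jul 6th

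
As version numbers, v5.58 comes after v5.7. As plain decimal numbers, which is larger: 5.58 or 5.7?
5.7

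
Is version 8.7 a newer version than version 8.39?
No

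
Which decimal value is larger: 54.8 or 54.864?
54.864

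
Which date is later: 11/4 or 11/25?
11/25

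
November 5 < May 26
False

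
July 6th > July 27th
False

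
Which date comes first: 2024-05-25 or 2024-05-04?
2024-05-04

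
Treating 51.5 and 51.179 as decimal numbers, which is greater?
51.5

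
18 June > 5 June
True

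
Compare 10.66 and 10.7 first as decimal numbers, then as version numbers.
As decimals: 10.66 < 10.7. As versions: v10.66 > v10.7 (minor version 66 > 7).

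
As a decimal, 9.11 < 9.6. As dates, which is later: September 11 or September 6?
September 11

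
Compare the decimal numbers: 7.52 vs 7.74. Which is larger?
7.74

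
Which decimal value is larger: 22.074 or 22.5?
22.5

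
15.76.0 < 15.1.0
False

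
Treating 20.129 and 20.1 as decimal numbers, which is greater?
20.129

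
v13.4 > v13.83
False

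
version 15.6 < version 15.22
True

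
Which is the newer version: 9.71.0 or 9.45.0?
9.71.0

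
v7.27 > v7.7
True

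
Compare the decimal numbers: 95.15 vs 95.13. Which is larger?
95.15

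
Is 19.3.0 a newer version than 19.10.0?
No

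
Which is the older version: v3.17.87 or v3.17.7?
v3.17.7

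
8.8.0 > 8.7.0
True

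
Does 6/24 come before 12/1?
Yes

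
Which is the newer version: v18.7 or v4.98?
v18.7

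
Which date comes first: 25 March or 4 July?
25 March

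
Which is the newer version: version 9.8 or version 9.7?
version 9.8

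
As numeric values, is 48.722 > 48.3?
True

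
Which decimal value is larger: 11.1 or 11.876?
11.876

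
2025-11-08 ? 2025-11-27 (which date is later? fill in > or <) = <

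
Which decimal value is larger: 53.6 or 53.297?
53.6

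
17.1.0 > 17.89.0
False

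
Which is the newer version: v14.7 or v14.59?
v14.59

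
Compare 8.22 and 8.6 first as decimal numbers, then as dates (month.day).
As decimals: 8.22 < 8.6. As dates: 8/22 is later than 8/6 (day 22 > day 6).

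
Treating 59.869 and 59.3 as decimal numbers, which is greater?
59.869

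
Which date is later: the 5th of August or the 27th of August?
the 27th of August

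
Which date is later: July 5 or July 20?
July 20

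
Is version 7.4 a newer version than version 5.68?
Yes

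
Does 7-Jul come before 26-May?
No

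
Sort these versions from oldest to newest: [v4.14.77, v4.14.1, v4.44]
[v4.14.1, v4.14.77, v4.44]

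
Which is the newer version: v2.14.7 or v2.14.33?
v2.14.33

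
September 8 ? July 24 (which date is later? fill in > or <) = >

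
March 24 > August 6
False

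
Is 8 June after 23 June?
No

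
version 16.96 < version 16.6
False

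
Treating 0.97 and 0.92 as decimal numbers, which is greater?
0.97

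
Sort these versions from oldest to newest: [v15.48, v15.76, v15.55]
[v15.48, v15.55, v15.76]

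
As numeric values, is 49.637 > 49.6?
True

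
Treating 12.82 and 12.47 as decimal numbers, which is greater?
12.82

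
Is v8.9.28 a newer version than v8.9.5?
Yes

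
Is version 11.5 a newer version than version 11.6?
No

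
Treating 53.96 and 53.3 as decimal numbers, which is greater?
53.96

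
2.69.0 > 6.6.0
False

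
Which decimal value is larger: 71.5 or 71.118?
71.5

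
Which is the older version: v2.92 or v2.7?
v2.7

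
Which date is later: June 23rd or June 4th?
June 23rd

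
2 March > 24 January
True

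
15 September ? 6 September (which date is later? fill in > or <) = >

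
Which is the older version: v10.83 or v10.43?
v10.43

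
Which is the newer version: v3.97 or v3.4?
v3.97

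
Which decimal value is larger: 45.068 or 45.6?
45.6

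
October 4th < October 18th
True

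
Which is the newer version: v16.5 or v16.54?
v16.54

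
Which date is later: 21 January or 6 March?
6 March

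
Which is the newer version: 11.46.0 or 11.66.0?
11.66.0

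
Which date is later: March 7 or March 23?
March 23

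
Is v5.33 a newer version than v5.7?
Yes. Version numbers are compared segment by segment as integers, not as decimals: minor version 33 > 7, so v5.33 > v5.7 (even though the decimal 5.33 < 5.7).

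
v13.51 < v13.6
False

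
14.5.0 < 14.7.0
True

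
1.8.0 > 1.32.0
False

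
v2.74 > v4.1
False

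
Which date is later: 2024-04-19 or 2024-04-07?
2024-04-19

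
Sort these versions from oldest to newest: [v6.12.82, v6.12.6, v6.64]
[v6.12.6, v6.12.82, v6.64]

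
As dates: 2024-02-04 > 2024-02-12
False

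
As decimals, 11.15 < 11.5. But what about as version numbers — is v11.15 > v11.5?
True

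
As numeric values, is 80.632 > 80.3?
True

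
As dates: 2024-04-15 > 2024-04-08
True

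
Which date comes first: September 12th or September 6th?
September 6th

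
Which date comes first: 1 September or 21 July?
21 July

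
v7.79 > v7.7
True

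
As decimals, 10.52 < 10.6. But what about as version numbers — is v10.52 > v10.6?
True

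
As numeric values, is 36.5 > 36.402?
True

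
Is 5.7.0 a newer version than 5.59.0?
No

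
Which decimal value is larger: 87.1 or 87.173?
87.173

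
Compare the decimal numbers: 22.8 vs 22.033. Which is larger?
22.8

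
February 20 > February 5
True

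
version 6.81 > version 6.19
True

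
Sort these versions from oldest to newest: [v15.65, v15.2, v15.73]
[v15.2, v15.65, v15.73]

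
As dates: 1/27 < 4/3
True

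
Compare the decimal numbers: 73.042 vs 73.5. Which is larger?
73.5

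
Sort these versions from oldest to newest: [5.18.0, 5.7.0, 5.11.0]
[5.7.0, 5.11.0, 5.18.0]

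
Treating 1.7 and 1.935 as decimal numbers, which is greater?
1.935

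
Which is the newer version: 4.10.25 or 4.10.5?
4.10.25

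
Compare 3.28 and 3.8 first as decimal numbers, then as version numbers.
As decimals: 3.28 < 3.8. As versions: v3.28 > v3.8 (minor version 28 > 8).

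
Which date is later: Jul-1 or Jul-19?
Jul-19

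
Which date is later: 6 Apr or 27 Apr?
27 Apr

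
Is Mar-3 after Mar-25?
No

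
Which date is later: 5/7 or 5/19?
5/19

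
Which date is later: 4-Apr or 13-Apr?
13-Apr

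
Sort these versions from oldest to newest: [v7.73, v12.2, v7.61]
[v7.61, v7.73, v12.2]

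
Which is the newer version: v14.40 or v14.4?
v14.40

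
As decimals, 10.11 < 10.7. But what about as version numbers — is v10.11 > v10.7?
True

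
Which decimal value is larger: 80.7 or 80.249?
80.7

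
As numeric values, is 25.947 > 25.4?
True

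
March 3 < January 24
False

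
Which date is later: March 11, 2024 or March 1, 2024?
March 11, 2024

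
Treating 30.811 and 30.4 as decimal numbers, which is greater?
30.811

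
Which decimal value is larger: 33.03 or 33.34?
33.34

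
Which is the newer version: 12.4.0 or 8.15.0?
12.4.0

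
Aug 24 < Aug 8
False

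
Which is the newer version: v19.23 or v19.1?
v19.23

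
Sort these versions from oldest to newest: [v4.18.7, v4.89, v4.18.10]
[v4.18.7, v4.18.10, v4.89]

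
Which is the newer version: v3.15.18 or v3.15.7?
v3.15.18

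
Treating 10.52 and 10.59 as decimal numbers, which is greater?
10.59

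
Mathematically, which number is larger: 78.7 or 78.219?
78.7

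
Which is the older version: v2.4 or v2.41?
v2.4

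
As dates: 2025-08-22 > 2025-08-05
True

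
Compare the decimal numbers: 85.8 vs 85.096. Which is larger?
85.8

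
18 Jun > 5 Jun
True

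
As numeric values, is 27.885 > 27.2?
True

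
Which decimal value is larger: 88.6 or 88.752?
88.752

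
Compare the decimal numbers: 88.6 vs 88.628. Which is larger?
88.628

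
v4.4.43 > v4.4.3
True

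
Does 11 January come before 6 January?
No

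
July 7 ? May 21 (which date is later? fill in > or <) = >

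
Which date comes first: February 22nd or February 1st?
February 1st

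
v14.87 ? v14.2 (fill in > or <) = >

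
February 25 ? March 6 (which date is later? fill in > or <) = <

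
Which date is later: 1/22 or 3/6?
3/6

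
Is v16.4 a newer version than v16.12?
No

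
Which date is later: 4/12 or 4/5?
4/12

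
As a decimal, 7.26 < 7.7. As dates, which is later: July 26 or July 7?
July 26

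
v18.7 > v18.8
False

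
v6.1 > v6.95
False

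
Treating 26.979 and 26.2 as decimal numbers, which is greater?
26.979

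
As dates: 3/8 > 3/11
False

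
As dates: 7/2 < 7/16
True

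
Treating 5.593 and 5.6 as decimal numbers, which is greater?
5.6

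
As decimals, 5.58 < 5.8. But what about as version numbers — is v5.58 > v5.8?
True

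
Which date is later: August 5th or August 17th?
August 17th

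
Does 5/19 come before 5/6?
No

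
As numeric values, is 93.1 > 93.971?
False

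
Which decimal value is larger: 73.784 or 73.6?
73.784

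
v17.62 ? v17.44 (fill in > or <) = >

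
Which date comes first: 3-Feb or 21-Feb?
3-Feb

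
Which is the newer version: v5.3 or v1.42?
v5.3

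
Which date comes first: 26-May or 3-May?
3-May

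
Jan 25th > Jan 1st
True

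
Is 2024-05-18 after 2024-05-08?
Yes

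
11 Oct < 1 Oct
False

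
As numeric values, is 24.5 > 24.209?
True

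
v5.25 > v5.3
True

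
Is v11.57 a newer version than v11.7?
Yes. Version numbers are compared segment by segment as integers, not as decimals: minor version 57 > 7, so v11.57 > v11.7 (even though the decimal 11.57 < 11.7).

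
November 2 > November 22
False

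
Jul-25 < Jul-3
False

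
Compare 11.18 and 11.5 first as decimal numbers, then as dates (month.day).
As decimals: 11.18 < 11.5. As dates: 11/18 is later than 11/5 (day 18 > day 5).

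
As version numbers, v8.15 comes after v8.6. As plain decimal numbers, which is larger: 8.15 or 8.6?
8.6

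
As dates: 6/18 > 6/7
True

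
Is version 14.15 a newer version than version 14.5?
Yes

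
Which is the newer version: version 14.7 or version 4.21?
version 14.7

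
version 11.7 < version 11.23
True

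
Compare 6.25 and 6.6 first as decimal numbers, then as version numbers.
As decimals: 6.25 < 6.6. As versions: v6.25 > v6.6 (minor version 25 > 6).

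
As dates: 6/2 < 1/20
False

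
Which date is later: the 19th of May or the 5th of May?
the 19th of May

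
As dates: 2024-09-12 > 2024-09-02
True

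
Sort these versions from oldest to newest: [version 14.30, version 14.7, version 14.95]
[version 14.7, version 14.30, version 14.95]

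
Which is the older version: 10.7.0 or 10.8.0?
10.7.0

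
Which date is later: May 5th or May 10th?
May 10th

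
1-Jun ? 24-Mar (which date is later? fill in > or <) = >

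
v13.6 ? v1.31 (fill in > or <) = >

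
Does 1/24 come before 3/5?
Yes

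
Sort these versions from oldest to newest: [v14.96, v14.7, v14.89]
[v14.7, v14.89, v14.96]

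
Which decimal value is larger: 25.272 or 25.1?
25.272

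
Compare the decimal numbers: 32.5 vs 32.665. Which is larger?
32.665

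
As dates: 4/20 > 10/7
False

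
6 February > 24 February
False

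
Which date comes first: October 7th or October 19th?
October 7th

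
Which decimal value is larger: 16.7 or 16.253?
16.7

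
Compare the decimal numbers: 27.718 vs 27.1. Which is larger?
27.718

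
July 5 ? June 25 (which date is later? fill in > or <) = >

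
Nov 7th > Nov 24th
False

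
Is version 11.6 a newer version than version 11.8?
No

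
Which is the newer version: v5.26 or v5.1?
v5.26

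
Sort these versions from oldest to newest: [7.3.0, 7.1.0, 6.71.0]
[6.71.0, 7.1.0, 7.3.0]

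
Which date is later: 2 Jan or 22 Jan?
22 Jan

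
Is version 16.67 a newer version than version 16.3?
Yes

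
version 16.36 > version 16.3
True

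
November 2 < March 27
False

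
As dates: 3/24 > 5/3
False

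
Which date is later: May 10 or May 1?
May 10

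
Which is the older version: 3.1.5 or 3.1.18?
3.1.5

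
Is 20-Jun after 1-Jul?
No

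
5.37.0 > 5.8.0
True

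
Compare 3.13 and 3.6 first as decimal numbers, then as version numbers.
As decimals: 3.13 < 3.6. As versions: v3.13 > v3.6 (minor version 13 > 6).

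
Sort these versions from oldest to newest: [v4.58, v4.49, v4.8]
[v4.8, v4.49, v4.58]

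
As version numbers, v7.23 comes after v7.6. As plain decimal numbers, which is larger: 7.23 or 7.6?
7.6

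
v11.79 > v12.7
False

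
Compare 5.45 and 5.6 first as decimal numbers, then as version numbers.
As decimals: 5.45 < 5.6. As versions: v5.45 > v5.6 (minor version 45 > 6).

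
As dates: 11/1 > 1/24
True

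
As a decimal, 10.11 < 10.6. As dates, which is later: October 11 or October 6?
October 11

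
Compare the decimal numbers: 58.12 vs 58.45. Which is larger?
58.45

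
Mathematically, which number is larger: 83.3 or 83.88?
83.88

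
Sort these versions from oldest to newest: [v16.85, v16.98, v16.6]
[v16.6, v16.85, v16.98]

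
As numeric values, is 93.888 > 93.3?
True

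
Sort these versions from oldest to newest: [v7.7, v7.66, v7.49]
[v7.7, v7.49, v7.66]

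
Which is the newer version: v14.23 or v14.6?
v14.23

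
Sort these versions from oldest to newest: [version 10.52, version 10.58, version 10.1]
[version 10.1, version 10.52, version 10.58]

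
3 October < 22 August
False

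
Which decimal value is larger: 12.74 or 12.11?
12.74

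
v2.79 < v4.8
True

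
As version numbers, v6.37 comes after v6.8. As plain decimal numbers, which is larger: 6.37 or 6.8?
6.8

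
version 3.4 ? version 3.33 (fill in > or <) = <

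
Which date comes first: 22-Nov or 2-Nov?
2-Nov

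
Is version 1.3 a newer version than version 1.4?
No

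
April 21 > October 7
False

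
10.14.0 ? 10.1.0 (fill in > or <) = >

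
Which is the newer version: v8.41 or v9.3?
v9.3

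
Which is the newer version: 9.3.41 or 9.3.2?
9.3.41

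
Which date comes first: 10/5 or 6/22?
6/22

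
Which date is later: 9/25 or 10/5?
10/5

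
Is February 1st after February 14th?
No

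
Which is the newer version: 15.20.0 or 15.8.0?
15.20.0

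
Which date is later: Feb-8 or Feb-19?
Feb-19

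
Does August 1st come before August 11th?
Yes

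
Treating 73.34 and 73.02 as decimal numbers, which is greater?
73.34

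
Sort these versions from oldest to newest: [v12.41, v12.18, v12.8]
[v12.8, v12.18, v12.41]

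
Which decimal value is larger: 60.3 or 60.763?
60.763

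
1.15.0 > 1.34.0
False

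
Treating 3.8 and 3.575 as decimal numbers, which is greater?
3.8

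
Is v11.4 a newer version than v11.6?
No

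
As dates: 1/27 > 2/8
False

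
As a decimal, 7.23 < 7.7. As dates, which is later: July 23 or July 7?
July 23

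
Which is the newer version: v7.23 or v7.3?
v7.23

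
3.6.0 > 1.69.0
True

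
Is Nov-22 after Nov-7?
Yes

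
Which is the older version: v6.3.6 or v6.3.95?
v6.3.6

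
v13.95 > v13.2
True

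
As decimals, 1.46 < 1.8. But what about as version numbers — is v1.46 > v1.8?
True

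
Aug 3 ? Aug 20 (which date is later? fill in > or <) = <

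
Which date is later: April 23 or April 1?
April 23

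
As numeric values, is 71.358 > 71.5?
False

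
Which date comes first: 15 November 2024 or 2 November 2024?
2 November 2024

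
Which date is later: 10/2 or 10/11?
10/11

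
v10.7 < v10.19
True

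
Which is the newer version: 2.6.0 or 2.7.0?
2.7.0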